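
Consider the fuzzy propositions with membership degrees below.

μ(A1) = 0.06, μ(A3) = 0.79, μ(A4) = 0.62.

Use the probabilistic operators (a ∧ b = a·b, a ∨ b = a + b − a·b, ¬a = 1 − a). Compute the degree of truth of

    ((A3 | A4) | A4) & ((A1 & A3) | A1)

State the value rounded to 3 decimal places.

0.101

A3 | A4 = a + b − a·b on (0.7900, 0.6200) = 0.9202
(A3 | A4) | A4 = a + b − a·b on (0.9202, 0.6200) = 0.9697
A1 & A3 = a·b on (0.0600, 0.7900) = 0.0474
(A1 & A3) | A1 = a + b − a·b on (0.0474, 0.0600) = 0.1046
((A3 | A4) | A4) & ((A1 & A3) | A1) = a·b on (0.9697, 0.1046) = 0.1014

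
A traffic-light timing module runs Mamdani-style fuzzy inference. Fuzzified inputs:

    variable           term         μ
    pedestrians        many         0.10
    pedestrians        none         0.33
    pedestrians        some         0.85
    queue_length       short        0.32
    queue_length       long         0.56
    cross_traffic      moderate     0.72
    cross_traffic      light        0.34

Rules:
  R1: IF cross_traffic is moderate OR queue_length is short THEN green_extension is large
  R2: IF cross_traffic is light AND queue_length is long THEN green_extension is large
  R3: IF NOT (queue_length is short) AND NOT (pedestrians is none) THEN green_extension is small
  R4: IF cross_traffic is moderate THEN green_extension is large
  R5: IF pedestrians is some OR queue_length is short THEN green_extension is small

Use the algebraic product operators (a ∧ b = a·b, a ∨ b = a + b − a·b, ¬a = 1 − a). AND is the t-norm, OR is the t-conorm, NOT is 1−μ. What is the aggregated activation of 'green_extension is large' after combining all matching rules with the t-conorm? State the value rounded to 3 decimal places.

0.957

R1: moderate=0.72, short=0.32; OR[a + b − a·b] → w = 0.8096
R2: light=0.34, long=0.56; AND[a·b] → w = 0.1904
R3: ¬short=1−0.32=0.68, ¬none=1−0.33=0.67; AND[a·b] → w = 0.4556
R4: moderate=0.72 → w = 0.7200
R5: some=0.85, short=0.32; OR[a + b − a·b] → w = 0.8980
Rules with consequent 'large': {R1, R2, R4} → strengths 0.8096, 0.1904, 0.7200
Aggregate via t-conorm [a + b − a·b]: 0.9568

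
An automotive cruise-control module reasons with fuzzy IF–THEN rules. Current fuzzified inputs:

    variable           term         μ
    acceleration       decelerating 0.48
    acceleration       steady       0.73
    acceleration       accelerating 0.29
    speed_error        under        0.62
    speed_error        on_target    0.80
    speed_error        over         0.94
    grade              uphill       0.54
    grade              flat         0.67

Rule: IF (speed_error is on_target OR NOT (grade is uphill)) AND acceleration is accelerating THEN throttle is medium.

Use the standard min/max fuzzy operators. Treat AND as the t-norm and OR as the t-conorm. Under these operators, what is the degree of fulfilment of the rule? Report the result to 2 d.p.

0.29

firing strength: (on_target=0.80 OR ¬uphill=1−0.54=0.46) = 0.80; AND[min(a, b)] with accelerating=0.29 → w = 0.29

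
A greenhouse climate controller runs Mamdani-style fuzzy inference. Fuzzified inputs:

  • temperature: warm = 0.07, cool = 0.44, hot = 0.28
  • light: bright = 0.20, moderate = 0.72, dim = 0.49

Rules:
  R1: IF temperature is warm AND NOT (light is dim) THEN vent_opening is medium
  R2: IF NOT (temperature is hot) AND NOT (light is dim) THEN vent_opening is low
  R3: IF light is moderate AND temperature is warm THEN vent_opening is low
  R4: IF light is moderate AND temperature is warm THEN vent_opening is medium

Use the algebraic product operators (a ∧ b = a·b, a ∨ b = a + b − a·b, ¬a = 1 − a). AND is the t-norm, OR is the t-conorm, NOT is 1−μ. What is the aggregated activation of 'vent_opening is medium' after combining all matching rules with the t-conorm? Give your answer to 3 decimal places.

0.084

R1: warm=0.07, ¬dim=1−0.49=0.51; AND[a·b] → w = 0.0357
R2: ¬hot=1−0.28=0.72, ¬dim=1−0.49=0.51; AND[a·b] → w = 0.3672
R3: moderate=0.72, warm=0.07; AND[a·b] → w = 0.0504
R4: moderate=0.72, warm=0.07; AND[a·b] → w = 0.0504
Rules with consequent 'medium': {R1, R4} → strengths 0.0357, 0.0504
Aggregate via t-conorm [a + b − a·b]: 0.0843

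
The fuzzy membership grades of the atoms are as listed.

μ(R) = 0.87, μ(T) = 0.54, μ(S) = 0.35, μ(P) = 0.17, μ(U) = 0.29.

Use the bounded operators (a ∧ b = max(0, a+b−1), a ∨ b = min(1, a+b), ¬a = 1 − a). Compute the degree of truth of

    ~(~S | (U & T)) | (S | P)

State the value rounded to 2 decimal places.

0.87

~S = 1 − 0.35 = 0.65
U & T = max(0, a+b−1) on (0.29, 0.54) = 0.00
~S | (U & T) = min(1, a+b) on (0.65, 0.00) = 0.65
~(~S | (U & T)) = 1 − 0.65 = 0.35
S | P = min(1, a+b) on (0.35, 0.17) = 0.52
~(~S | (U & T)) | (S | P) = min(1, a+b) on (0.35, 0.52) = 0.87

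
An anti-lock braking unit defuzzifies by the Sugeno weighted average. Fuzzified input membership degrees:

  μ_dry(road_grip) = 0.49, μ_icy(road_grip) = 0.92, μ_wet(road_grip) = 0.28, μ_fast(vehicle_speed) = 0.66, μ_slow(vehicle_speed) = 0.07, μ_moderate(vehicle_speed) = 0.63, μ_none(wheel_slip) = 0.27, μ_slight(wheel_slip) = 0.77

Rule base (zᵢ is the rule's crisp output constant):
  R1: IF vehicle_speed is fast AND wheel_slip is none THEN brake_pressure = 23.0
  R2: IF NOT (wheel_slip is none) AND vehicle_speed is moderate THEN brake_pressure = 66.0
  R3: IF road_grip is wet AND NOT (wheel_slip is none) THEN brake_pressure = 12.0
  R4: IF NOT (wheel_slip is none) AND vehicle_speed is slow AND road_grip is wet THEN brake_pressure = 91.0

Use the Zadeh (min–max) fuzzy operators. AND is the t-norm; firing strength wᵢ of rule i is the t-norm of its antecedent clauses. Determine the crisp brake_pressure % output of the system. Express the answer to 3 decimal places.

46.016

R1 (z=23.0): fast=0.66, none=0.27; AND[min(a, b)] → w = 0.27
R2 (z=66.0): ¬none=1−0.27=0.73, moderate=0.63; AND[min(a, b)] → w = 0.63
R3 (z=12.0): wet=0.28, ¬none=1−0.27=0.73; AND[min(a, b)] → w = 0.28
R4 (z=91.0): ¬none=1−0.27=0.73, slow=0.07, wet=0.28; AND[min(a, b)] → w = 0.07
Weighted average = (0.27·23.0 + 0.63·66.0 + 0.28·12.0 + 0.07·91.0) / (0.27 + 0.63 + 0.28 + 0.07)
  = 57.5200 / 1.2500 = 46.016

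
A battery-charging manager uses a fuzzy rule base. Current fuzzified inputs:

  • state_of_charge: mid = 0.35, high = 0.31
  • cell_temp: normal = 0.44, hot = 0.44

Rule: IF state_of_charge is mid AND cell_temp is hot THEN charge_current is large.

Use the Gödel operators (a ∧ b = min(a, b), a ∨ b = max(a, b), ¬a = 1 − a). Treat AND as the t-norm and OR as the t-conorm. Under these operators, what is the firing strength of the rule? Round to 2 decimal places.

firing strength: mid=0.35, hot=0.44; AND[min(a, b)] → w = 0.35

0.35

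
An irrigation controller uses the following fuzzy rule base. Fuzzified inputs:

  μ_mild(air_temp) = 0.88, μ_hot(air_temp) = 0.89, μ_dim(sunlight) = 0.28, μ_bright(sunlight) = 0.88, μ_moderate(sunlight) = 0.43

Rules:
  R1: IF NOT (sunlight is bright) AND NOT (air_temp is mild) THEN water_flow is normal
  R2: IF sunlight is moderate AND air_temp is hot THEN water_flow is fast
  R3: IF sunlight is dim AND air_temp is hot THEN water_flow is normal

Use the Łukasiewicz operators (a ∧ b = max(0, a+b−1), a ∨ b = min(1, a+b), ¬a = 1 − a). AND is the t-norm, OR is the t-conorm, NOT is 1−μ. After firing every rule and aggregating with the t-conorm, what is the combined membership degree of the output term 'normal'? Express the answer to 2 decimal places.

0.17

R1: ¬bright=1−0.88=0.12, ¬mild=1−0.88=0.12; AND[max(0, a+b−1)] → w = 0.00
R2: moderate=0.43, hot=0.89; AND[max(0, a+b−1)] → w = 0.32
R3: dim=0.28, hot=0.89; AND[max(0, a+b−1)] → w = 0.17
Rules with consequent 'normal': {R1, R3} → strengths 0.00, 0.17
Aggregate via t-conorm [min(1, a+b)]: 0.17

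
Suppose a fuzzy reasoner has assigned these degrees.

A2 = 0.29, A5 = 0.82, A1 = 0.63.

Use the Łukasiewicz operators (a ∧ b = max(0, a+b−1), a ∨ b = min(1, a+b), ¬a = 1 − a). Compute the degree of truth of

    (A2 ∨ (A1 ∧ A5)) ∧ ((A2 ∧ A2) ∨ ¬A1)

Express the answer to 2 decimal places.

A1 ∧ A5 = max(0, a+b−1) on (0.63, 0.82) = 0.45
A2 ∨ (A1 ∧ A5) = min(1, a+b) on (0.29, 0.45) = 0.74
A2 ∧ A2 = max(0, a+b−1) on (0.29, 0.29) = 0.00
¬A1 = 1 − 0.63 = 0.37
(A2 ∧ A2) ∨ ¬A1 = min(1, a+b) on (0.00, 0.37) = 0.37
(A2 ∨ (A1 ∧ A5)) ∧ ((A2 ∧ A2) ∨ ¬A1) = max(0, a+b−1) on (0.74, 0.37) = 0.11

0.11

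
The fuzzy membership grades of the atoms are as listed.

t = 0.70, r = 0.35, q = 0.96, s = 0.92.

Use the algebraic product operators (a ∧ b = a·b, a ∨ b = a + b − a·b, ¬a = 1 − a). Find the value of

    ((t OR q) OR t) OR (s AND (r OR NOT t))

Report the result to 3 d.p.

t OR q = a + b − a·b on (0.7000, 0.9600) = 0.9880
(t OR q) OR t = a + b − a·b on (0.9880, 0.7000) = 0.9964
NOT t = 1 − 0.7000 = 0.3000
r OR NOT t = a + b − a·b on (0.3500, 0.3000) = 0.5450
s AND (r OR NOT t) = a·b on (0.9200, 0.5450) = 0.5014
((t OR q) OR t) OR (s AND (r OR NOT t)) = a + b − a·b on (0.9964, 0.5014) = 0.9982

0.998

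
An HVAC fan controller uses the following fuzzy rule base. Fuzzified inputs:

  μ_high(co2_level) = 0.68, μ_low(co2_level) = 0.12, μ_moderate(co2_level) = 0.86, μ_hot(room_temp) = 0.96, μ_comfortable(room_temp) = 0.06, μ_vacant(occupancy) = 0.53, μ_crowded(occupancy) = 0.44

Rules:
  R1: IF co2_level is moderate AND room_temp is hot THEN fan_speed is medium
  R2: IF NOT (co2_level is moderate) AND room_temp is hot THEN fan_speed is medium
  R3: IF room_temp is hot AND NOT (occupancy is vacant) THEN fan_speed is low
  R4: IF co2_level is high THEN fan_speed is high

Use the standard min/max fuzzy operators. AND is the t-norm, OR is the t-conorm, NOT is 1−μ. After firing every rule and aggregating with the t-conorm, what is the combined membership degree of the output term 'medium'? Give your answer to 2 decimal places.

R1: moderate=0.86, hot=0.96; AND[min(a, b)] → w = 0.86
R2: ¬moderate=1−0.86=0.14, hot=0.96; AND[min(a, b)] → w = 0.14
R3: hot=0.96, ¬vacant=1−0.53=0.47; AND[min(a, b)] → w = 0.47
R4: high=0.68 → w = 0.68
Rules with consequent 'medium': {R1, R2} → strengths 0.86, 0.14
Aggregate via t-conorm [max(a, b)]: 0.86

0.86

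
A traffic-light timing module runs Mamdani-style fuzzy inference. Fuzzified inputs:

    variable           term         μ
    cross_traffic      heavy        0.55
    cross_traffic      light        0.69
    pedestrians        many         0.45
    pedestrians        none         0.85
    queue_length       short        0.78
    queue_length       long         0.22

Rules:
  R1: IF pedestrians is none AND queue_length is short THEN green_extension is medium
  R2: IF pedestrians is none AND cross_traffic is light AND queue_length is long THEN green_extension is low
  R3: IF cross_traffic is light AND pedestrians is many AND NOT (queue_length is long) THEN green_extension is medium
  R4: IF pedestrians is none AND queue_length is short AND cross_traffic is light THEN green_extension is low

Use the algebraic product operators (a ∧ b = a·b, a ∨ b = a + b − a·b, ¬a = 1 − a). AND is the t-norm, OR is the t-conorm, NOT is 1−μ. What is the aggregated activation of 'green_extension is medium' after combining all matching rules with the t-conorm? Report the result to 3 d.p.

R1: none=0.85, short=0.78; AND[a·b] → w = 0.6630
R2: none=0.85, light=0.69, long=0.22; AND[a·b] → w = 0.1290
R3: light=0.69, many=0.45, ¬long=1−0.22=0.78; AND[a·b] → w = 0.2422
R4: none=0.85, short=0.78, light=0.69; AND[a·b] → w = 0.4575
Rules with consequent 'medium': {R1, R3} → strengths 0.6630, 0.2422
Aggregate via t-conorm [a + b − a·b]: 0.7446

0.745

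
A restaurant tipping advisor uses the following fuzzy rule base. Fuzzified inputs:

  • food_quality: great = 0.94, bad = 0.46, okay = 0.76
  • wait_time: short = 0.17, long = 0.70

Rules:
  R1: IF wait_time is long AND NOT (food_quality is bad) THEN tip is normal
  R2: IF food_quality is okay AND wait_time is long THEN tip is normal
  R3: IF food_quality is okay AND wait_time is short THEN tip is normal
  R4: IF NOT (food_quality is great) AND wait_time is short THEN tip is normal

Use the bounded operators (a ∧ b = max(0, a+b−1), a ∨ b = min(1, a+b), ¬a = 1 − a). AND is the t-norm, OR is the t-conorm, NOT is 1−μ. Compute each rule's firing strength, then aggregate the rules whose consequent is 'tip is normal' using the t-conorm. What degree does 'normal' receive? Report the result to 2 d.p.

0.70

R1: long=0.70, ¬bad=1−0.46=0.54; AND[max(0, a+b−1)] → w = 0.24
R2: okay=0.76, long=0.70; AND[max(0, a+b−1)] → w = 0.46
R3: okay=0.76, short=0.17; AND[max(0, a+b−1)] → w = 0.00
R4: ¬great=1−0.94=0.06, short=0.17; AND[max(0, a+b−1)] → w = 0.00
Rules with consequent 'normal': {R1, R2, R3, R4} → strengths 0.24, 0.46, 0.00, 0.00
Aggregate via t-conorm [min(1, a+b)]: 0.70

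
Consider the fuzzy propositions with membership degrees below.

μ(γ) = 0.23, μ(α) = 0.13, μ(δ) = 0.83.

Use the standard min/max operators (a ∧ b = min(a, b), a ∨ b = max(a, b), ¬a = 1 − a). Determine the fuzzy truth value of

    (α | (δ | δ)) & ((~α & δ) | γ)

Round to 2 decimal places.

δ | δ = max(a, b) on (0.83, 0.83) = 0.83
α | (δ | δ) = max(a, b) on (0.13, 0.83) = 0.83
~α = 1 − 0.13 = 0.87
~α & δ = min(a, b) on (0.87, 0.83) = 0.83
(~α & δ) | γ = max(a, b) on (0.83, 0.23) = 0.83
(α | (δ | δ)) & ((~α & δ) | γ) = min(a, b) on (0.83, 0.83) = 0.83

0.83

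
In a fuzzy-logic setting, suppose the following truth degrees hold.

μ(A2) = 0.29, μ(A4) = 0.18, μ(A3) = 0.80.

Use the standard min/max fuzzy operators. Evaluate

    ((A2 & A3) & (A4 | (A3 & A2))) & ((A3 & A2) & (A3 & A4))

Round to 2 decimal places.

A2 & A3 = min(a, b) on (0.29, 0.80) = 0.29
A3 & A2 = min(a, b) on (0.80, 0.29) = 0.29
A4 | (A3 & A2) = max(a, b) on (0.18, 0.29) = 0.29
(A2 & A3) & (A4 | (A3 & A2)) = min(a, b) on (0.29, 0.29) = 0.29
A3 & A2 = min(a, b) on (0.80, 0.29) = 0.29
A3 & A4 = min(a, b) on (0.80, 0.18) = 0.18
(A3 & A2) & (A3 & A4) = min(a, b) on (0.29, 0.18) = 0.18
((A2 & A3) & (A4 | (A3 & A2))) & ((A3 & A2) & (A3 & A4)) = min(a, b) on (0.29, 0.18) = 0.18

0.18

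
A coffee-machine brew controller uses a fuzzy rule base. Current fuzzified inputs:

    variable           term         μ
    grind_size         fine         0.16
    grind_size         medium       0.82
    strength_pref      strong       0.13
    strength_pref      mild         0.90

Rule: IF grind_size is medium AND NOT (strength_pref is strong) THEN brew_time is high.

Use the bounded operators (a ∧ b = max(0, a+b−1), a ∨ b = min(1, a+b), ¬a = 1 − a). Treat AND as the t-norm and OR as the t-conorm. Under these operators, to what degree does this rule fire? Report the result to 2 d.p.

0.69

firing strength: medium=0.82, ¬strong=1−0.13=0.87; AND[max(0, a+b−1)] → w = 0.69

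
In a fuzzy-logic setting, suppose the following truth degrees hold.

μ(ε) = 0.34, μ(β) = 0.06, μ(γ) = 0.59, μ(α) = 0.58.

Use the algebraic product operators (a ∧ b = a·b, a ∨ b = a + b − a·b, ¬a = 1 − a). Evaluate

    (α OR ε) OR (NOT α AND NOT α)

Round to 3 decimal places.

0.772

α OR ε = a + b − a·b on (0.5800, 0.3400) = 0.7228
NOT α = 1 − 0.5800 = 0.4200
NOT α = 1 − 0.5800 = 0.4200
NOT α AND NOT α = a·b on (0.4200, 0.4200) = 0.1764
(α OR ε) OR (NOT α AND NOT α) = a + b − a·b on (0.7228, 0.1764) = 0.7717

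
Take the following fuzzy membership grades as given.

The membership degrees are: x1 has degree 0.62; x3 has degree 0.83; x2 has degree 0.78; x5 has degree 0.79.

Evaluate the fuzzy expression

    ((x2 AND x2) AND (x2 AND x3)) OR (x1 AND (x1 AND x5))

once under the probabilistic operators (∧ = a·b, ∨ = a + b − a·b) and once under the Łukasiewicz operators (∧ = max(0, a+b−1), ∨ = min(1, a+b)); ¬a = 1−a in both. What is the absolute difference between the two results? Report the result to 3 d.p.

0.378

Under probabilistic:
  x2 AND x2 = a·b on (0.7800, 0.7800) = 0.6084
  x2 AND x3 = a·b on (0.7800, 0.8300) = 0.6474
  (x2 AND x2) AND (x2 AND x3) = a·b on (0.6084, 0.6474) = 0.3939
  x1 AND x5 = a·b on (0.6200, 0.7900) = 0.4898
  x1 AND (x1 AND x5) = a·b on (0.6200, 0.4898) = 0.3037
  ((x2 AND x2) AND (x2 AND x3)) OR (x1 AND (x1 AND x5)) = a + b − a·b on (0.3939, 0.3037) = 0.5779
  → value = 0.5779
Under Łukasiewicz:
  x2 AND x2 = max(0, a+b−1) on (0.78, 0.78) = 0.56
  x2 AND x3 = max(0, a+b−1) on (0.78, 0.83) = 0.61
  (x2 AND x2) AND (x2 AND x3) = max(0, a+b−1) on (0.56, 0.61) = 0.17
  x1 AND x5 = max(0, a+b−1) on (0.62, 0.79) = 0.41
  x1 AND (x1 AND x5) = max(0, a+b−1) on (0.62, 0.41) = 0.03
  ((x2 AND x2) AND (x2 AND x3)) OR (x1 AND (x1 AND x5)) = min(1, a+b) on (0.17, 0.03) = 0.20
  → value = 0.2000
|0.5779 − 0.2000| = 0.378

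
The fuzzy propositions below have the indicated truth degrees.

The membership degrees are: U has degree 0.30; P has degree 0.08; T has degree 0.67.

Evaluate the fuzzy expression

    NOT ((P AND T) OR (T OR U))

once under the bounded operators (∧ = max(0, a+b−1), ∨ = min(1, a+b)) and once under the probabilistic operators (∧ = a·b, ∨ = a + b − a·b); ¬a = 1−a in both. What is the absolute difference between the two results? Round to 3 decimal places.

0.189

Under bounded:
  P AND T = max(0, a+b−1) on (0.08, 0.67) = 0.00
  T OR U = min(1, a+b) on (0.67, 0.30) = 0.97
  (P AND T) OR (T OR U) = min(1, a+b) on (0.00, 0.97) = 0.97
  NOT ((P AND T) OR (T OR U)) = 1 − 0.97 = 0.03
  → value = 0.0300
Under probabilistic:
  P AND T = a·b on (0.0800, 0.6700) = 0.0536
  T OR U = a + b − a·b on (0.6700, 0.3000) = 0.7690
  (P AND T) OR (T OR U) = a + b − a·b on (0.0536, 0.7690) = 0.7814
  NOT ((P AND T) OR (T OR U)) = 1 − 0.7814 = 0.2186
  → value = 0.2186
|0.0300 − 0.2186| = 0.189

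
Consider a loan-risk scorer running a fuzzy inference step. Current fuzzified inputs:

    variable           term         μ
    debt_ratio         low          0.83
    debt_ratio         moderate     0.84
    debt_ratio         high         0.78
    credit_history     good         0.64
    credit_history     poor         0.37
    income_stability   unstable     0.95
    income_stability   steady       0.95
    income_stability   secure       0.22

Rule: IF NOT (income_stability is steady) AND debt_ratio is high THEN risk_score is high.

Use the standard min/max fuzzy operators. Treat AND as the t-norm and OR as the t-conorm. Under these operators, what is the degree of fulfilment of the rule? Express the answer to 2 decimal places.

0.05

firing strength: ¬steady=1−0.95=0.05, high=0.78; AND[min(a, b)] → w = 0.05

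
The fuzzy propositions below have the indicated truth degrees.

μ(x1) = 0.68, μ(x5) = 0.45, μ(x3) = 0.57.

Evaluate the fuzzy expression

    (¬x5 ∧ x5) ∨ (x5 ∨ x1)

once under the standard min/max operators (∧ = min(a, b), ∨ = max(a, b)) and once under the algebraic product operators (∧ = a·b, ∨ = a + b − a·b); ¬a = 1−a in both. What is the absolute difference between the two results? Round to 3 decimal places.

0.188

Under standard min/max:
  ¬x5 = 1 − 0.45 = 0.55
  ¬x5 ∧ x5 = min(a, b) on (0.55, 0.45) = 0.45
  x5 ∨ x1 = max(a, b) on (0.45, 0.68) = 0.68
  (¬x5 ∧ x5) ∨ (x5 ∨ x1) = max(a, b) on (0.45, 0.68) = 0.68
  → value = 0.6800
Under algebraic product:
  ¬x5 = 1 − 0.4500 = 0.5500
  ¬x5 ∧ x5 = a·b on (0.5500, 0.4500) = 0.2475
  x5 ∨ x1 = a + b − a·b on (0.4500, 0.6800) = 0.8240
  (¬x5 ∧ x5) ∨ (x5 ∨ x1) = a + b − a·b on (0.2475, 0.8240) = 0.8676
  → value = 0.8676
|0.6800 − 0.8676| = 0.188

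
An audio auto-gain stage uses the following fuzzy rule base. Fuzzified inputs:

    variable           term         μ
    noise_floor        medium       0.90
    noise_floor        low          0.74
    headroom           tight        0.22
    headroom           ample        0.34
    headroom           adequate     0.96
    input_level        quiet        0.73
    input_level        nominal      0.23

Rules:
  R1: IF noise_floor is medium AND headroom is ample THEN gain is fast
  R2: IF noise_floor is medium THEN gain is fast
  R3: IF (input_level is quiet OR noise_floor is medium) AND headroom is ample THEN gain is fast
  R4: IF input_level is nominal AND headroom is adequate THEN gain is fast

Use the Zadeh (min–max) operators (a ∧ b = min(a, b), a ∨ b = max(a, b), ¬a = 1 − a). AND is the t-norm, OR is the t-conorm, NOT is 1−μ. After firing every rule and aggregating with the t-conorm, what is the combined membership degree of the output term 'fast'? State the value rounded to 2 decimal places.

0.90

R1: medium=0.90, ample=0.34; AND[min(a, b)] → w = 0.34
R2: medium=0.90 → w = 0.90
R3: (quiet=0.73 OR medium=0.90) = 0.90; AND[min(a, b)] with ample=0.34 → w = 0.34
R4: nominal=0.23, adequate=0.96; AND[min(a, b)] → w = 0.23
Rules with consequent 'fast': {R1, R2, R3, R4} → strengths 0.34, 0.90, 0.34, 0.23
Aggregate via t-conorm [max(a, b)]: 0.90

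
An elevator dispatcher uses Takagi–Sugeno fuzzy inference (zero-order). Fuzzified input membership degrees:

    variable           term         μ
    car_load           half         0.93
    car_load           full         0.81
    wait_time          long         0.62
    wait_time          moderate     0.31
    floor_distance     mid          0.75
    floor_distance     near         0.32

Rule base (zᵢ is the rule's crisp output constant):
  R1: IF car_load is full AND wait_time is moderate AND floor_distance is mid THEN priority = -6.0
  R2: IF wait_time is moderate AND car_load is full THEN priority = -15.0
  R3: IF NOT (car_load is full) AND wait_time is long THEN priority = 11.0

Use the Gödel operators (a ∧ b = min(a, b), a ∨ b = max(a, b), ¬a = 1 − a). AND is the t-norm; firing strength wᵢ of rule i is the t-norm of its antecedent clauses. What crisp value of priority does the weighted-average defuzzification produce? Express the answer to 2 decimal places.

-5.46

R1 (z=-6.0): full=0.81, moderate=0.31, mid=0.75; AND[min(a, b)] → w = 0.31
R2 (z=-15.0): moderate=0.31, full=0.81; AND[min(a, b)] → w = 0.31
R3 (z=11.0): ¬full=1−0.81=0.19, long=0.62; AND[min(a, b)] → w = 0.19
Weighted average = (0.31·-6.0 + 0.31·-15.0 + 0.19·11.0) / (0.31 + 0.31 + 0.19)
  = -4.4200 / 0.8100 = -5.46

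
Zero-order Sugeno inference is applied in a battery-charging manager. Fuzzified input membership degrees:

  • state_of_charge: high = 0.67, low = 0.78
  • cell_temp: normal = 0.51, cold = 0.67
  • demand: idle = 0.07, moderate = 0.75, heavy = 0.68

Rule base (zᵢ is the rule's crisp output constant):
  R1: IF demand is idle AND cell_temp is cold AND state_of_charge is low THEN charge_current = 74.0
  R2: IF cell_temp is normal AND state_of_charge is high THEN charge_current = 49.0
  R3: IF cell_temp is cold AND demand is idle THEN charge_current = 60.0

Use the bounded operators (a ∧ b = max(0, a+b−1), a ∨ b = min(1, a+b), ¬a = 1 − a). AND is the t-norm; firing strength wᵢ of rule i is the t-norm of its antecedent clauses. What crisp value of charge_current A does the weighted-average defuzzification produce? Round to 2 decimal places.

R1 (z=74.0): idle=0.07, cold=0.67, low=0.78; AND[max(0, a+b−1)] → w = 0.00
R2 (z=49.0): normal=0.51, high=0.67; AND[max(0, a+b−1)] → w = 0.18
R3 (z=60.0): cold=0.67, idle=0.07; AND[max(0, a+b−1)] → w = 0.00
Weighted average = (0.00·74.0 + 0.18·49.0 + 0.00·60.0) / (0.00 + 0.18 + 0.00)
  = 8.8200 / 0.1800 = 49.00

49.00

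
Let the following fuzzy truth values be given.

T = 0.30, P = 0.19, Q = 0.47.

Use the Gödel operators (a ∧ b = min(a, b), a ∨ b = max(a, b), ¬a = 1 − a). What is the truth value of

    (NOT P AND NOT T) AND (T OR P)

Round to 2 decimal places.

0.30

NOT P = 1 − 0.19 = 0.81
NOT T = 1 − 0.30 = 0.70
NOT P AND NOT T = min(a, b) on (0.81, 0.70) = 0.70
T OR P = max(a, b) on (0.30, 0.19) = 0.30
(NOT P AND NOT T) AND (T OR P) = min(a, b) on (0.70, 0.30) = 0.30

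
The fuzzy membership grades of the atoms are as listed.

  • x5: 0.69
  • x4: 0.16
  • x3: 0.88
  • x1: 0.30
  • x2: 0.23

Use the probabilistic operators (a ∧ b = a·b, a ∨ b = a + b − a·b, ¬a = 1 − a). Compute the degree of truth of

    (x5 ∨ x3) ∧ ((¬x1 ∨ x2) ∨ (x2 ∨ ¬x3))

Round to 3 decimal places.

0.812

x5 ∨ x3 = a + b − a·b on (0.6900, 0.8800) = 0.9628
¬x1 = 1 − 0.3000 = 0.7000
¬x1 ∨ x2 = a + b − a·b on (0.7000, 0.2300) = 0.7690
¬x3 = 1 − 0.8800 = 0.1200
x2 ∨ ¬x3 = a + b − a·b on (0.2300, 0.1200) = 0.3224
(¬x1 ∨ x2) ∨ (x2 ∨ ¬x3) = a + b − a·b on (0.7690, 0.3224) = 0.8435
(x5 ∨ x3) ∧ ((¬x1 ∨ x2) ∨ (x2 ∨ ¬x3)) = a·b on (0.9628, 0.8435) = 0.8121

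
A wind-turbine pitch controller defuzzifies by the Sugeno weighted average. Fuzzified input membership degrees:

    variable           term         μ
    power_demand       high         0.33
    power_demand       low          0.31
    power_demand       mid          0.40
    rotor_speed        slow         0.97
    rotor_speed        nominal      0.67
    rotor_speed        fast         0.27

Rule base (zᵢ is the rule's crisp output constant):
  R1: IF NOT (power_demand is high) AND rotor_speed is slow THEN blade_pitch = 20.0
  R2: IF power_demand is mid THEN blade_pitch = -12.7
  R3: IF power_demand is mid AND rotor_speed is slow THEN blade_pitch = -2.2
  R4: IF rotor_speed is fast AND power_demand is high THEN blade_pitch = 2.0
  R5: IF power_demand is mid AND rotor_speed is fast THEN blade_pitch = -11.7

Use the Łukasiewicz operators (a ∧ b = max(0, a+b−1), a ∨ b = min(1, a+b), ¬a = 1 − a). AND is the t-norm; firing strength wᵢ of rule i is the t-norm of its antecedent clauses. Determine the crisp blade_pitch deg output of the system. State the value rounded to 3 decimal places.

R1 (z=20.0): ¬high=1−0.33=0.67, slow=0.97; AND[max(0, a+b−1)] → w = 0.64
R2 (z=-12.7): mid=0.40 → w = 0.40
R3 (z=-2.2): mid=0.40, slow=0.97; AND[max(0, a+b−1)] → w = 0.37
R4 (z=2.0): fast=0.27, high=0.33; AND[max(0, a+b−1)] → w = 0.00
R5 (z=-11.7): mid=0.40, fast=0.27; AND[max(0, a+b−1)] → w = 0.00
Weighted average = (0.64·20.0 + 0.40·-12.7 + 0.37·-2.2 + 0.00·2.0 + 0.00·-11.7) / (0.64 + 0.40 + 0.37 + 0.00 + 0.00)
  = 6.9060 / 1.4100 = 4.898

4.898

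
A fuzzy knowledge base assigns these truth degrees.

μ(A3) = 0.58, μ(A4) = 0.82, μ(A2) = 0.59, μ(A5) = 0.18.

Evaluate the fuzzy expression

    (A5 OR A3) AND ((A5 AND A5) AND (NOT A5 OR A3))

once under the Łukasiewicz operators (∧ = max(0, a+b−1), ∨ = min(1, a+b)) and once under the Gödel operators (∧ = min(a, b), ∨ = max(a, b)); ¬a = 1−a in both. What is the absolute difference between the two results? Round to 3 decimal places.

Under Łukasiewicz:
  A5 OR A3 = min(1, a+b) on (0.18, 0.58) = 0.76
  A5 AND A5 = max(0, a+b−1) on (0.18, 0.18) = 0.00
  NOT A5 = 1 − 0.18 = 0.82
  NOT A5 OR A3 = min(1, a+b) on (0.82, 0.58) = 1.00
  (A5 AND A5) AND (NOT A5 OR A3) = max(0, a+b−1) on (0.00, 1.00) = 0.00
  (A5 OR A3) AND ((A5 AND A5) AND (NOT A5 OR A3)) = max(0, a+b−1) on (0.76, 0.00) = 0.00
  → value = 0.0000
Under Gödel:
  A5 OR A3 = max(a, b) on (0.18, 0.58) = 0.58
  A5 AND A5 = min(a, b) on (0.18, 0.18) = 0.18
  NOT A5 = 1 − 0.18 = 0.82
  NOT A5 OR A3 = max(a, b) on (0.82, 0.58) = 0.82
  (A5 AND A5) AND (NOT A5 OR A3) = min(a, b) on (0.18, 0.82) = 0.18
  (A5 OR A3) AND ((A5 AND A5) AND (NOT A5 OR A3)) = min(a, b) on (0.58, 0.18) = 0.18
  → value = 0.1800
|0.0000 − 0.1800| = 0.180

0.180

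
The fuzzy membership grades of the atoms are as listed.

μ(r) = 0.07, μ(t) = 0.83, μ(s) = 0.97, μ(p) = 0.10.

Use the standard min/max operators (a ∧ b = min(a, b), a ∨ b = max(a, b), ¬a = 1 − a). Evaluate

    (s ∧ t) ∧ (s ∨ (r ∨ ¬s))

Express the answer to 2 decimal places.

0.83

s ∧ t = min(a, b) on (0.97, 0.83) = 0.83
¬s = 1 − 0.97 = 0.03
r ∨ ¬s = max(a, b) on (0.07, 0.03) = 0.07
s ∨ (r ∨ ¬s) = max(a, b) on (0.97, 0.07) = 0.97
(s ∧ t) ∧ (s ∨ (r ∨ ¬s)) = min(a, b) on (0.83, 0.97) = 0.83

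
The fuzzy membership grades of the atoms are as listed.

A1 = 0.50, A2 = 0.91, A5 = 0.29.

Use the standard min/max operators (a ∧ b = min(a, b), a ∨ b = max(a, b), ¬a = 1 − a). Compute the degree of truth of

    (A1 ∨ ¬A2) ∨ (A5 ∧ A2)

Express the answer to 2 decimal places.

¬A2 = 1 − 0.91 = 0.09
A1 ∨ ¬A2 = max(a, b) on (0.50, 0.09) = 0.50
A5 ∧ A2 = min(a, b) on (0.29, 0.91) = 0.29
(A1 ∨ ¬A2) ∨ (A5 ∧ A2) = max(a, b) on (0.50, 0.29) = 0.50

0.50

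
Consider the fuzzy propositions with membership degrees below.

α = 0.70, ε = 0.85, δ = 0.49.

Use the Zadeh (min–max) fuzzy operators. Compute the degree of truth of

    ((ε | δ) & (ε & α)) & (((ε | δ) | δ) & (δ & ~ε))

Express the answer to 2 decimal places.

ε | δ = max(a, b) on (0.85, 0.49) = 0.85
ε & α = min(a, b) on (0.85, 0.70) = 0.70
(ε | δ) & (ε & α) = min(a, b) on (0.85, 0.70) = 0.70
ε | δ = max(a, b) on (0.85, 0.49) = 0.85
(ε | δ) | δ = max(a, b) on (0.85, 0.49) = 0.85
~ε = 1 − 0.85 = 0.15
δ & ~ε = min(a, b) on (0.49, 0.15) = 0.15
((ε | δ) | δ) & (δ & ~ε) = min(a, b) on (0.85, 0.15) = 0.15
((ε | δ) & (ε & α)) & (((ε | δ) | δ) & (δ & ~ε)) = min(a, b) on (0.70, 0.15) = 0.15

0.15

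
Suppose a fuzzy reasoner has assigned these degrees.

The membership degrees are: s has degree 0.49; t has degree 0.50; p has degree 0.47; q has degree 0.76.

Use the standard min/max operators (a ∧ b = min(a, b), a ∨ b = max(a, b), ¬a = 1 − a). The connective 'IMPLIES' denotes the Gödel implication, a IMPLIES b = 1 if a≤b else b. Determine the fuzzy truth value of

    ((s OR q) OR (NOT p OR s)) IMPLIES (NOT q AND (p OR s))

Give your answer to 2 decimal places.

0.24

s OR q = max(a, b) on (0.49, 0.76) = 0.76
NOT p = 1 − 0.47 = 0.53
NOT p OR s = max(a, b) on (0.53, 0.49) = 0.53
(s OR q) OR (NOT p OR s) = max(a, b) on (0.76, 0.53) = 0.76
NOT q = 1 − 0.76 = 0.24
p OR s = max(a, b) on (0.47, 0.49) = 0.49
NOT q AND (p OR s) = min(a, b) on (0.24, 0.49) = 0.24
((s OR q) OR (NOT p OR s)) IMPLIES (NOT q AND (p OR s))  [Gödel: 1 if a≤b else b] with a=0.76, b=0.24 → 0.24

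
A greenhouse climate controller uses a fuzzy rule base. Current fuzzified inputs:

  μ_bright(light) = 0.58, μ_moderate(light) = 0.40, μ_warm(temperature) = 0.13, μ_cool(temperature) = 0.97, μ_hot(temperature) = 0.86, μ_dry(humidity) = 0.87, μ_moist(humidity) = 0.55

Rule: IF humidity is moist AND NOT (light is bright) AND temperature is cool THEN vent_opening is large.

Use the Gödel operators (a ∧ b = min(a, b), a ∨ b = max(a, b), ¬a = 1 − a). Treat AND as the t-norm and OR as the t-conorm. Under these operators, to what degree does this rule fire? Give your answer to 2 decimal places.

0.42

firing strength: moist=0.55, ¬bright=1−0.58=0.42, cool=0.97; AND[min(a, b)] → w = 0.42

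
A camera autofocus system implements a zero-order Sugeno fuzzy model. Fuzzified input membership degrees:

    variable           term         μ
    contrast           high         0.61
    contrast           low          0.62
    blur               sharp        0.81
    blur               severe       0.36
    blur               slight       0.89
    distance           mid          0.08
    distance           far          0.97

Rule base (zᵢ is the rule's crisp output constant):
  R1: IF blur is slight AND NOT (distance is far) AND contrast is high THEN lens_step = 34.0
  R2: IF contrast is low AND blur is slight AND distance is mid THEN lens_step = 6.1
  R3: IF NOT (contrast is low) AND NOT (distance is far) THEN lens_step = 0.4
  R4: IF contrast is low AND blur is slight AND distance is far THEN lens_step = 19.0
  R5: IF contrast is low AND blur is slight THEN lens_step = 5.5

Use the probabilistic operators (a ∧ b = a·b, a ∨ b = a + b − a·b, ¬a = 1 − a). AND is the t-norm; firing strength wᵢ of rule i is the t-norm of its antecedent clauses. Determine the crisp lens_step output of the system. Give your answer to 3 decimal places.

12.108

R1 (z=34.0): slight=0.89, ¬far=1−0.97=0.03, high=0.61; AND[a·b] → w = 0.0163
R2 (z=6.1): low=0.62, slight=0.89, mid=0.08; AND[a·b] → w = 0.0441
R3 (z=0.4): ¬low=1−0.62=0.38, ¬far=1−0.97=0.03; AND[a·b] → w = 0.0114
R4 (z=19.0): low=0.62, slight=0.89, far=0.97; AND[a·b] → w = 0.5352
R5 (z=5.5): low=0.62, slight=0.89; AND[a·b] → w = 0.5518
Weighted average = (0.0163·34.0 + 0.0441·6.1 + 0.0114·0.4 + 0.5352·19.0 + 0.5518·5.5) / (0.0163 + 0.0441 + 0.0114 + 0.5352 + 0.5518)
  = 14.0322 / 1.1589 = 12.108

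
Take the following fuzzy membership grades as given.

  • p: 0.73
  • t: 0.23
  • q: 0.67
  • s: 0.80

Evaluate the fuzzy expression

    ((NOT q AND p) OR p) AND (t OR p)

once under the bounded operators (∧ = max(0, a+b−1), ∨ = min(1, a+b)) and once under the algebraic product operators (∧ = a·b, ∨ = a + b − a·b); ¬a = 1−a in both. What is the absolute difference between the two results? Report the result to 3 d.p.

0.120

Under bounded:
  NOT q = 1 − 0.67 = 0.33
  NOT q AND p = max(0, a+b−1) on (0.33, 0.73) = 0.06
  (NOT q AND p) OR p = min(1, a+b) on (0.06, 0.73) = 0.79
  t OR p = min(1, a+b) on (0.23, 0.73) = 0.96
  ((NOT q AND p) OR p) AND (t OR p) = max(0, a+b−1) on (0.79, 0.96) = 0.75
  → value = 0.7500
Under algebraic product:
  NOT q = 1 − 0.6700 = 0.3300
  NOT q AND p = a·b on (0.3300, 0.7300) = 0.2409
  (NOT q AND p) OR p = a + b − a·b on (0.2409, 0.7300) = 0.7950
  t OR p = a + b − a·b on (0.2300, 0.7300) = 0.7921
  ((NOT q AND p) OR p) AND (t OR p) = a·b on (0.7950, 0.7921) = 0.6298
  → value = 0.6298
|0.7500 − 0.6298| = 0.120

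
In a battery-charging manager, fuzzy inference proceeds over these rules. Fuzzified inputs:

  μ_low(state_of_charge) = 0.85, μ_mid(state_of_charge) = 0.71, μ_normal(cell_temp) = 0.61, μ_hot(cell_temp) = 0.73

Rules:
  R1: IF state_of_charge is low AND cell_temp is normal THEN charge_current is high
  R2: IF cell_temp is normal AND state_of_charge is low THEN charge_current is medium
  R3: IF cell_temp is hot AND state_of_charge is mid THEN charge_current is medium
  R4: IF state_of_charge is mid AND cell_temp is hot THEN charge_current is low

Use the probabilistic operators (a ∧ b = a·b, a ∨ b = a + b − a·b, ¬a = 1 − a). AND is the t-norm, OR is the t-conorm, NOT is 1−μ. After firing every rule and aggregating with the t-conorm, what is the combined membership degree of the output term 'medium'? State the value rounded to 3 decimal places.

R1: low=0.85, normal=0.61; AND[a·b] → w = 0.5185
R2: normal=0.61, low=0.85; AND[a·b] → w = 0.5185
R3: hot=0.73, mid=0.71; AND[a·b] → w = 0.5183
R4: mid=0.71, hot=0.73; AND[a·b] → w = 0.5183
Rules with consequent 'medium': {R2, R3} → strengths 0.5185, 0.5183
Aggregate via t-conorm [a + b − a·b]: 0.7681

0.768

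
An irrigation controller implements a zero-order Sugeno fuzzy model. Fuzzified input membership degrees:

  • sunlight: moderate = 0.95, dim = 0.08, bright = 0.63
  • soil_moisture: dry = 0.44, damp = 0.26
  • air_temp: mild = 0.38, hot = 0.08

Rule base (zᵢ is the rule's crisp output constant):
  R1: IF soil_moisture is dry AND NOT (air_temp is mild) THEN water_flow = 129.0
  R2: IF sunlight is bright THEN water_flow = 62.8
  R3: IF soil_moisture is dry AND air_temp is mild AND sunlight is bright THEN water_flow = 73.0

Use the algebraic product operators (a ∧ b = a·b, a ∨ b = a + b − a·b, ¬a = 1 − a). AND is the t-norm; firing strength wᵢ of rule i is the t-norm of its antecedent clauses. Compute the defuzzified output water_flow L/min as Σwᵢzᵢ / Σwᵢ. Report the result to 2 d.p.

R1 (z=129.0): dry=0.44, ¬mild=1−0.38=0.62; AND[a·b] → w = 0.2728
R2 (z=62.8): bright=0.63 → w = 0.6300
R3 (z=73.0): dry=0.44, mild=0.38, bright=0.63; AND[a·b] → w = 0.1053
Weighted average = (0.2728·129.0 + 0.6300·62.8 + 0.1053·73.0) / (0.2728 + 0.6300 + 0.1053)
  = 82.4447 / 1.0081 = 81.78

81.78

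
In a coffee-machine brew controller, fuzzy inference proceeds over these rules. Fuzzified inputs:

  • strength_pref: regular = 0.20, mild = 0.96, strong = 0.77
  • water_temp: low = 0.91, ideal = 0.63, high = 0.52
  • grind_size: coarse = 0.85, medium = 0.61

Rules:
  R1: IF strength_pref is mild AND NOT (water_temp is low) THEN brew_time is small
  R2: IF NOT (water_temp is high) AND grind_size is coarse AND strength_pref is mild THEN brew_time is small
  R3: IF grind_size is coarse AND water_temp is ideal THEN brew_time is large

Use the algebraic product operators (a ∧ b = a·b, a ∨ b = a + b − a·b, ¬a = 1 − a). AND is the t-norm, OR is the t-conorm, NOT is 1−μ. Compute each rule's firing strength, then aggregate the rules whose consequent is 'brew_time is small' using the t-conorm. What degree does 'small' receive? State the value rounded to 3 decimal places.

R1: mild=0.96, ¬low=1−0.91=0.09; AND[a·b] → w = 0.0864
R2: ¬high=1−0.52=0.48, coarse=0.85, mild=0.96; AND[a·b] → w = 0.3917
R3: coarse=0.85, ideal=0.63; AND[a·b] → w = 0.5355
Rules with consequent 'small': {R1, R2} → strengths 0.0864, 0.3917
Aggregate via t-conorm [a + b − a·b]: 0.4442

0.444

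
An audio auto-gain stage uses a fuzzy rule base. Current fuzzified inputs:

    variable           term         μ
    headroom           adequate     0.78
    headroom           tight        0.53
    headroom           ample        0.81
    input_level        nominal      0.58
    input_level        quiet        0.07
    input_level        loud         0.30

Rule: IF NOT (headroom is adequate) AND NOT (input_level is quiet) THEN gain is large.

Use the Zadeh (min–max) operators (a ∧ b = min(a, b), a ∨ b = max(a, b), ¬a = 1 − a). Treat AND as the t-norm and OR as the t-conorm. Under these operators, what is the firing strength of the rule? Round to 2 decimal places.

0.22

firing strength: ¬adequate=1−0.78=0.22, ¬quiet=1−0.07=0.93; AND[min(a, b)] → w = 0.22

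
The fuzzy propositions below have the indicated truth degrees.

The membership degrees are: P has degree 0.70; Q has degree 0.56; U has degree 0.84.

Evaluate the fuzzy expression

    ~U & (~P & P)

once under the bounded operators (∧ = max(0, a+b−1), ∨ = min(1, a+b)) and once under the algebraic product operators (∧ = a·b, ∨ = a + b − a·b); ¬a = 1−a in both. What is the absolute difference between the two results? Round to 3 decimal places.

Under bounded:
  ~U = 1 − 0.84 = 0.16
  ~P = 1 − 0.70 = 0.30
  ~P & P = max(0, a+b−1) on (0.30, 0.70) = 0.00
  ~U & (~P & P) = max(0, a+b−1) on (0.16, 0.00) = 0.00
  → value = 0.0000
Under algebraic product:
  ~U = 1 − 0.8400 = 0.1600
  ~P = 1 − 0.7000 = 0.3000
  ~P & P = a·b on (0.3000, 0.7000) = 0.2100
  ~U & (~P & P) = a·b on (0.1600, 0.2100) = 0.0336
  → value = 0.0336
|0.0000 − 0.0336| = 0.034

0.034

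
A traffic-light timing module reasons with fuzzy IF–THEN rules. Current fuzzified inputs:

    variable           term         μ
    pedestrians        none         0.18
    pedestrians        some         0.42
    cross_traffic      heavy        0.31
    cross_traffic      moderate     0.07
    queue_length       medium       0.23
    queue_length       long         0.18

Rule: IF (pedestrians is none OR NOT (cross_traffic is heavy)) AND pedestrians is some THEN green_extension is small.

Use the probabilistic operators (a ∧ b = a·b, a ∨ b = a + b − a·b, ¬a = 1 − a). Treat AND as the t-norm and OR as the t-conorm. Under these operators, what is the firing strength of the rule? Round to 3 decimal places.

0.313

firing strength: (none=0.18 OR ¬heavy=1−0.31=0.69) = 0.7458; AND[a·b] with some=0.42 → w = 0.3132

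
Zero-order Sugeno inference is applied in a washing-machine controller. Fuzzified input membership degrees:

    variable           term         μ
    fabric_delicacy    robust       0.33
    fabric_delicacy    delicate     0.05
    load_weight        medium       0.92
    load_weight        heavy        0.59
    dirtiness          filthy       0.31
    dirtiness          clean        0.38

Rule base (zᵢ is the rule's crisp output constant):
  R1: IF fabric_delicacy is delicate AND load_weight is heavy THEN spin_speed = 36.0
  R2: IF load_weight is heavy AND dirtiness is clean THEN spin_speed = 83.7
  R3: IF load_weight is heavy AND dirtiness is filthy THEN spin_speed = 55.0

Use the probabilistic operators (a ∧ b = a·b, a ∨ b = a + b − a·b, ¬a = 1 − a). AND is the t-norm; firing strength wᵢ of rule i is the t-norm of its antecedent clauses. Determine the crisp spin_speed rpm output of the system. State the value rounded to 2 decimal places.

68.45

R1 (z=36.0): delicate=0.05, heavy=0.59; AND[a·b] → w = 0.0295
R2 (z=83.7): heavy=0.59, clean=0.38; AND[a·b] → w = 0.2242
R3 (z=55.0): heavy=0.59, filthy=0.31; AND[a·b] → w = 0.1829
Weighted average = (0.0295·36.0 + 0.2242·83.7 + 0.1829·55.0) / (0.0295 + 0.2242 + 0.1829)
  = 29.8870 / 0.4366 = 68.45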